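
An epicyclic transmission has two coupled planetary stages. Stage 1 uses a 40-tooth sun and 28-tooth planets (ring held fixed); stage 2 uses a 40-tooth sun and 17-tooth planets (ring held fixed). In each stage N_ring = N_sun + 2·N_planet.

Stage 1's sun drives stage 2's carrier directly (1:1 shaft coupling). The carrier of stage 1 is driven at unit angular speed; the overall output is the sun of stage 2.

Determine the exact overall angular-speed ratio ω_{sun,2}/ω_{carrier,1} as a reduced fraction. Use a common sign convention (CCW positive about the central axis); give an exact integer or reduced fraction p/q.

969/100

Stage 1: N_ring = 40 + 2·28 = 96
Stage 1: 40(ω_s−ω_c) = −96(ω_r−ω_c),  ω_r=0, ω_c=1
Stage 1: ω_s = 1 − (96/40)(0−1) = 17/5
  ⇒ ω_s¹/ω_c¹ = 17/5
Stage 2: N_ring = 40 + 2·17 = 74
Stage 2: 40(ω_s−ω_c) = −74(ω_r−ω_c),  ω_r=0, ω_c=1
Stage 2: ω_s = 1 − (74/40)(0−1) = 57/20
  ⇒ ω_s²/ω_c² = 57/20
Coupling ω_c² = ω_s¹ ⇒ overall = 17/5 × 57/20 = 969/100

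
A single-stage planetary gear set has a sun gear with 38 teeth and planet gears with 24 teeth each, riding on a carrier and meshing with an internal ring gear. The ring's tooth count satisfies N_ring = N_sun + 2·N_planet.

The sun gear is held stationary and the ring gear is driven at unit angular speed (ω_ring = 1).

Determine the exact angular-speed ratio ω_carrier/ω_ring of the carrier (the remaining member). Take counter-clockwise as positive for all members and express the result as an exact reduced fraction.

N_ring = 38 + 2·24 = 86
38(ω_s−ω_c) = −86(ω_r−ω_c),  ω_s=0, ω_r=1
38(0−ω_c) = −86(1−ω_c)  ⇒  124ω_c = 86  ⇒  ω_c = 43/62
ω_c/ω_r = 43/62

43/62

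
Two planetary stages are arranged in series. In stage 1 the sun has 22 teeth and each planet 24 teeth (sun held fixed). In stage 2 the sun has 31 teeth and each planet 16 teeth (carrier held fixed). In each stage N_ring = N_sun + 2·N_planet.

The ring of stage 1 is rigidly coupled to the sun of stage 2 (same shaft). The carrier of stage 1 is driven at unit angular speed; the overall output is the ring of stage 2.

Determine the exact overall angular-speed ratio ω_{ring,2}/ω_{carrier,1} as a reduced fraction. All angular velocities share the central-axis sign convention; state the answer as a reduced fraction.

-1426/2205

Stage 1: N_ring = 22 + 2·24 = 70
Stage 1: 22(ω_s−ω_c) = −70(ω_r−ω_c),  ω_s=0, ω_c=1
Stage 1: ω_r = 1 − (22/70)(0−1) = 46/35
  ⇒ ω_r¹/ω_c¹ = 46/35
Stage 2: N_ring = 31 + 2·16 = 63
Stage 2: 31(ω_s−ω_c) = −63(ω_r−ω_c),  ω_c=0, ω_s=1
Stage 2: ω_r = 0 − (31/63)(1−0) = -31/63
  ⇒ ω_r²/ω_s² = -31/63
Coupling ω_s² = ω_r¹ ⇒ overall = 46/35 × -31/63 = -1426/2205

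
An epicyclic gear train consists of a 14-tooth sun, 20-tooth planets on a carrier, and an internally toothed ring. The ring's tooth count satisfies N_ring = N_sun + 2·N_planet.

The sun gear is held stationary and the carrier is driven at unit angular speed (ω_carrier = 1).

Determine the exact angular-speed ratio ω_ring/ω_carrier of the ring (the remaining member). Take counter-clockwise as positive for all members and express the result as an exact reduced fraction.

34/27

N_ring = 14 + 2·20 = 54
14(ω_s−ω_c) = −54(ω_r−ω_c),  ω_s=0, ω_c=1
ω_r = 1 − (14/54)(0−1) = 34/27
ω_r/ω_c = 34/27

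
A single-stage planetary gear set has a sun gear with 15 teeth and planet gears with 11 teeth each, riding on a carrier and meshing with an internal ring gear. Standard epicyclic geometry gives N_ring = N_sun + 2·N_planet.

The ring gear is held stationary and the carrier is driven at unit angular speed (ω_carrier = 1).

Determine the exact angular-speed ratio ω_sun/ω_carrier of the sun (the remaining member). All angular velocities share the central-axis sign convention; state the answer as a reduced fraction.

N_ring = 15 + 2·11 = 37
15(ω_s−ω_c) = −37(ω_r−ω_c),  ω_r=0, ω_c=1
ω_s = 1 − (37/15)(0−1) = 52/15
ω_s/ω_c = 52/15

52/15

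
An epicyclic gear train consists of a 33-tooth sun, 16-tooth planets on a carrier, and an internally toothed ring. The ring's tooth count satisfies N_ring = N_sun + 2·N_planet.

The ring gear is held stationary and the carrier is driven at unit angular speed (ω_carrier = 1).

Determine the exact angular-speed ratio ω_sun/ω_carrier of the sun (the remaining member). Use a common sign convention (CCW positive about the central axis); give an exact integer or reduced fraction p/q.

98/33

N_ring = 33 + 2·16 = 65
33(ω_s−ω_c) = −65(ω_r−ω_c),  ω_r=0, ω_c=1
ω_s = 1 − (65/33)(0−1) = 98/33
ω_s/ω_c = 98/33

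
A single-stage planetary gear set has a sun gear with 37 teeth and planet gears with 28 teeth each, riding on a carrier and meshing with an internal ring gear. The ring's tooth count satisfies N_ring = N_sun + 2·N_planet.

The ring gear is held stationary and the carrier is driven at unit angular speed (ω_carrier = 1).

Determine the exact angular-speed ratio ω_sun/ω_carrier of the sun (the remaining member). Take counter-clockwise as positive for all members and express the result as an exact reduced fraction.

130/37

N_ring = 37 + 2·28 = 93
37(ω_s−ω_c) = −93(ω_r−ω_c),  ω_r=0, ω_c=1
ω_s = 1 − (93/37)(0−1) = 130/37
ω_s/ω_c = 130/37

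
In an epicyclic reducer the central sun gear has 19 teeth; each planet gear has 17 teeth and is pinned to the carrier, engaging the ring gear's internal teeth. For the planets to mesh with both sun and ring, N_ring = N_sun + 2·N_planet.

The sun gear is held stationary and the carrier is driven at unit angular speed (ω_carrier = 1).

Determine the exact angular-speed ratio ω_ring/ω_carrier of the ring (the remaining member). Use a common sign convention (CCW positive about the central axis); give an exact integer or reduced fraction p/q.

72/53

N_ring = 19 + 2·17 = 53
19(ω_s−ω_c) = −53(ω_r−ω_c),  ω_s=0, ω_c=1
ω_r = 1 − (19/53)(0−1) = 72/53
ω_r/ω_c = 72/53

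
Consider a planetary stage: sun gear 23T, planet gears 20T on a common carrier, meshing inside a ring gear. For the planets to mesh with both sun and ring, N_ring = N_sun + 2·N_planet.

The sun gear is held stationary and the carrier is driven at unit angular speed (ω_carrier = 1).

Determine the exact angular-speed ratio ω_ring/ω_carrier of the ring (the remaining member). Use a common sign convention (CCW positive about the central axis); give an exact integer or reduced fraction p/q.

86/63

N_ring = 23 + 2·20 = 63
23(ω_s−ω_c) = −63(ω_r−ω_c),  ω_s=0, ω_c=1
ω_r = 1 − (23/63)(0−1) = 86/63
ω_r/ω_c = 86/63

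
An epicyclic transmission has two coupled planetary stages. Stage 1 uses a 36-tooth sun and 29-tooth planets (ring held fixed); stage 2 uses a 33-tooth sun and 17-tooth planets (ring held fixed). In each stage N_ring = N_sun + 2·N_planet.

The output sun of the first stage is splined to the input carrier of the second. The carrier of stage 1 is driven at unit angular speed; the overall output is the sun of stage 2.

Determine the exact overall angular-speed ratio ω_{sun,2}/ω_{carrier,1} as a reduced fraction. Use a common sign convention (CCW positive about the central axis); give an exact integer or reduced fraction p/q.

Stage 1: N_ring = 36 + 2·29 = 94
Stage 1: 36(ω_s−ω_c) = −94(ω_r−ω_c),  ω_r=0, ω_c=1
Stage 1: ω_s = 1 − (94/36)(0−1) = 65/18
  ⇒ ω_s¹/ω_c¹ = 65/18
Stage 2: N_ring = 33 + 2·17 = 67
Stage 2: 33(ω_s−ω_c) = −67(ω_r−ω_c),  ω_r=0, ω_c=1
Stage 2: ω_s = 1 − (67/33)(0−1) = 100/33
  ⇒ ω_s²/ω_c² = 100/33
Coupling ω_c² = ω_s¹ ⇒ overall = 65/18 × 100/33 = 3250/297

3250/297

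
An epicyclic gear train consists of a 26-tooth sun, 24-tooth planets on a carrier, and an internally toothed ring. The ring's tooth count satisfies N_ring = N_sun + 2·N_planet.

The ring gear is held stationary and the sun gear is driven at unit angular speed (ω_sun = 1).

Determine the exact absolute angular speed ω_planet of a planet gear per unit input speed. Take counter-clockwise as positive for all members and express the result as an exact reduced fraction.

-13/24

N_ring = 26 + 2·24 = 74
26(ω_s−ω_c) = −74(ω_r−ω_c),  ω_r=0, ω_s=1
26(1−ω_c) = −74(0−ω_c)  ⇒  100ω_c = 26  ⇒  ω_c = 13/50
sun–planet: 26·(1−13/50) = −24·(ω_p−ω_c)  ⇒  ω_p−ω_c = −(26/24)·(37/50) = -481/600
ω_p = 13/50 − 481/600 = -13/24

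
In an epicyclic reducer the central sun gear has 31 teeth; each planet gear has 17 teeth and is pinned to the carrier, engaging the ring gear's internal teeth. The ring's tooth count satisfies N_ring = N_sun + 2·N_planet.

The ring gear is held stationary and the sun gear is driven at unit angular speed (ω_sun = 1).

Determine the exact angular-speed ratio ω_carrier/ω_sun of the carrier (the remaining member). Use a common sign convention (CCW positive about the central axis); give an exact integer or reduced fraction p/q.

N_ring = 31 + 2·17 = 65
31(ω_s−ω_c) = −65(ω_r−ω_c),  ω_r=0, ω_s=1
31(1−ω_c) = −65(0−ω_c)  ⇒  96ω_c = 31  ⇒  ω_c = 31/96
ω_c/ω_s = 31/96

31/96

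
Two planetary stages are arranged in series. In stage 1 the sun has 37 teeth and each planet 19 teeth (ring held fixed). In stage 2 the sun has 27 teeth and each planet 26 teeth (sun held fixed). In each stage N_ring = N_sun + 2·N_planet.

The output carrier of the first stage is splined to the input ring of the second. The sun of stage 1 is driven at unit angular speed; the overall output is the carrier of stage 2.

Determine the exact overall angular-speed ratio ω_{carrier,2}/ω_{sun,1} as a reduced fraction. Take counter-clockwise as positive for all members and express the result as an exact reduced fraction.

2923/11872

Stage 1: N_ring = 37 + 2·19 = 75
Stage 1: 37(ω_s−ω_c) = −75(ω_r−ω_c),  ω_r=0, ω_s=1
Stage 1: 37(1−ω_c) = −75(0−ω_c)  ⇒  112ω_c = 37  ⇒  ω_c = 37/112
  ⇒ ω_c¹/ω_s¹ = 37/112
Stage 2: N_ring = 27 + 2·26 = 79
Stage 2: 27(ω_s−ω_c) = −79(ω_r−ω_c),  ω_s=0, ω_r=1
Stage 2: 27(0−ω_c) = −79(1−ω_c)  ⇒  106ω_c = 79  ⇒  ω_c = 79/106
  ⇒ ω_c²/ω_r² = 79/106
Coupling ω_r² = ω_c¹ ⇒ overall = 37/112 × 79/106 = 2923/11872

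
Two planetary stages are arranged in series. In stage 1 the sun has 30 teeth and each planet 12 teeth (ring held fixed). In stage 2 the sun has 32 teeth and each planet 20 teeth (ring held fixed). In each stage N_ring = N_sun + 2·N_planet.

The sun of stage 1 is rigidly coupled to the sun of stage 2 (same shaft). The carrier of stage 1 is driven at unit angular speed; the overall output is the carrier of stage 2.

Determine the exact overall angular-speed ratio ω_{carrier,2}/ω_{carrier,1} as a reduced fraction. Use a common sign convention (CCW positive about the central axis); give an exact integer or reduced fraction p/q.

56/65

Stage 1: N_ring = 30 + 2·12 = 54
Stage 1: 30(ω_s−ω_c) = −54(ω_r−ω_c),  ω_r=0, ω_c=1
Stage 1: ω_s = 1 − (54/30)(0−1) = 14/5
  ⇒ ω_s¹/ω_c¹ = 14/5
Stage 2: N_ring = 32 + 2·20 = 72
Stage 2: 32(ω_s−ω_c) = −72(ω_r−ω_c),  ω_r=0, ω_s=1
Stage 2: 32(1−ω_c) = −72(0−ω_c)  ⇒  104ω_c = 32  ⇒  ω_c = 4/13
  ⇒ ω_c²/ω_s² = 4/13
Coupling ω_s² = ω_s¹ ⇒ overall = 14/5 × 4/13 = 56/65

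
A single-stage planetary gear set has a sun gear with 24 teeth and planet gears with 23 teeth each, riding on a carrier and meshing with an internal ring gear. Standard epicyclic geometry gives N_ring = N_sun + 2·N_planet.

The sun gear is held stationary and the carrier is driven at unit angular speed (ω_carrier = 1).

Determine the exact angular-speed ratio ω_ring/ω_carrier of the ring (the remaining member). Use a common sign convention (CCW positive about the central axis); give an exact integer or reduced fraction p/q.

N_ring = 24 + 2·23 = 70
24(ω_s−ω_c) = −70(ω_r−ω_c),  ω_s=0, ω_c=1
ω_r = 1 − (24/70)(0−1) = 47/35
ω_r/ω_c = 47/35

47/35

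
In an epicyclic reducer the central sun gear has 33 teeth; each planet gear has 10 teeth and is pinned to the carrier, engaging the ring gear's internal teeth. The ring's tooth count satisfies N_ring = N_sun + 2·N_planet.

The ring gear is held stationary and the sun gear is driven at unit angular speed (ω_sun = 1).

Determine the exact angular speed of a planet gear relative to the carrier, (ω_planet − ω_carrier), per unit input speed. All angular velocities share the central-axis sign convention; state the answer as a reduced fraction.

-1749/860

N_ring = 33 + 2·10 = 53
33(ω_s−ω_c) = −53(ω_r−ω_c),  ω_r=0, ω_s=1
33(1−ω_c) = −53(0−ω_c)  ⇒  86ω_c = 33  ⇒  ω_c = 33/86
sun–planet: 33·(1−33/86) = −10·(ω_p−ω_c)  ⇒  ω_p−ω_c = −(33/10)·(53/86) = -1749/860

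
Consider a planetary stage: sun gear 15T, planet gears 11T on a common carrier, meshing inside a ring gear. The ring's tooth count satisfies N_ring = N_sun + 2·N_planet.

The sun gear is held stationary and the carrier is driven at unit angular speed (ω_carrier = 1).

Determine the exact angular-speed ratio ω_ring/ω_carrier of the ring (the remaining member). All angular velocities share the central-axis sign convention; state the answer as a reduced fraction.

N_ring = 15 + 2·11 = 37
15(ω_s−ω_c) = −37(ω_r−ω_c),  ω_s=0, ω_c=1
ω_r = 1 − (15/37)(0−1) = 52/37
ω_r/ω_c = 52/37

52/37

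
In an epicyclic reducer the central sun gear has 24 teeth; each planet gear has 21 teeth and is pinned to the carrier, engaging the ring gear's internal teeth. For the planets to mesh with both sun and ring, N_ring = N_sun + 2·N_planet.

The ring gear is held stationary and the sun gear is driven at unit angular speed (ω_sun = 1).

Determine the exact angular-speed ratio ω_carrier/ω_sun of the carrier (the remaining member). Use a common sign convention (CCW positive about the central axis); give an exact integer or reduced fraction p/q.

4/15

N_ring = 24 + 2·21 = 66
24(ω_s−ω_c) = −66(ω_r−ω_c),  ω_r=0, ω_s=1
24(1−ω_c) = −66(0−ω_c)  ⇒  90ω_c = 24  ⇒  ω_c = 4/15
ω_c/ω_s = 4/15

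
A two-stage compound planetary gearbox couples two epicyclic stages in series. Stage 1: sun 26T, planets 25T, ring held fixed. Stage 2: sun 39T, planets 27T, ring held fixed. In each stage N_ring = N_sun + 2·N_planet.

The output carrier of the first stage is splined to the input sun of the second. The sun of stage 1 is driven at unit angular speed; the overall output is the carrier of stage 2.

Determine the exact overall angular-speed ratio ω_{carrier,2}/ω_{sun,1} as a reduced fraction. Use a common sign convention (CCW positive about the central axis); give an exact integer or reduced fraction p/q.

169/2244

Stage 1: N_ring = 26 + 2·25 = 76
Stage 1: 26(ω_s−ω_c) = −76(ω_r−ω_c),  ω_r=0, ω_s=1
Stage 1: 26(1−ω_c) = −76(0−ω_c)  ⇒  102ω_c = 26  ⇒  ω_c = 13/51
  ⇒ ω_c¹/ω_s¹ = 13/51
Stage 2: N_ring = 39 + 2·27 = 93
Stage 2: 39(ω_s−ω_c) = −93(ω_r−ω_c),  ω_r=0, ω_s=1
Stage 2: 39(1−ω_c) = −93(0−ω_c)  ⇒  132ω_c = 39  ⇒  ω_c = 13/44
  ⇒ ω_c²/ω_s² = 13/44
Coupling ω_s² = ω_c¹ ⇒ overall = 13/51 × 13/44 = 169/2244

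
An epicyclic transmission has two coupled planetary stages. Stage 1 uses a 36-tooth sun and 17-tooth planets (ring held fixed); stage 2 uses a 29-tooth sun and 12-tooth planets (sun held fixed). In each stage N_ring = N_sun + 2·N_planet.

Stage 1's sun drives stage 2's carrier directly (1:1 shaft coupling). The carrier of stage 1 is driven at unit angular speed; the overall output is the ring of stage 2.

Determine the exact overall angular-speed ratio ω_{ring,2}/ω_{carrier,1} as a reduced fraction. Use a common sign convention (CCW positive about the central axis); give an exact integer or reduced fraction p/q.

Stage 1: N_ring = 36 + 2·17 = 70
Stage 1: 36(ω_s−ω_c) = −70(ω_r−ω_c),  ω_r=0, ω_c=1
Stage 1: ω_s = 1 − (70/36)(0−1) = 53/18
  ⇒ ω_s¹/ω_c¹ = 53/18
Stage 2: N_ring = 29 + 2·12 = 53
Stage 2: 29(ω_s−ω_c) = −53(ω_r−ω_c),  ω_s=0, ω_c=1
Stage 2: ω_r = 1 − (29/53)(0−1) = 82/53
  ⇒ ω_r²/ω_c² = 82/53
Coupling ω_c² = ω_s¹ ⇒ overall = 53/18 × 82/53 = 41/9

41/9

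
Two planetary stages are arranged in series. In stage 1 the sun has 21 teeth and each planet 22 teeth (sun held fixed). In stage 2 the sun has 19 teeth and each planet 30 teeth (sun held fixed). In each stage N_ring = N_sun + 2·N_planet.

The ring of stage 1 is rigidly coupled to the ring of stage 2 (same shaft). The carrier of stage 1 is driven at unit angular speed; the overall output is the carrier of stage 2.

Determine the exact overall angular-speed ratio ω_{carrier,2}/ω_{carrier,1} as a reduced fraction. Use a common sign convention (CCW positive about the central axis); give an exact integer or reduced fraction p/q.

Stage 1: N_ring = 21 + 2·22 = 65
Stage 1: 21(ω_s−ω_c) = −65(ω_r−ω_c),  ω_s=0, ω_c=1
Stage 1: ω_r = 1 − (21/65)(0−1) = 86/65
  ⇒ ω_r¹/ω_c¹ = 86/65
Stage 2: N_ring = 19 + 2·30 = 79
Stage 2: 19(ω_s−ω_c) = −79(ω_r−ω_c),  ω_s=0, ω_r=1
Stage 2: 19(0−ω_c) = −79(1−ω_c)  ⇒  98ω_c = 79  ⇒  ω_c = 79/98
  ⇒ ω_c²/ω_r² = 79/98
Coupling ω_r² = ω_r¹ ⇒ overall = 86/65 × 79/98 = 3397/3185

3397/3185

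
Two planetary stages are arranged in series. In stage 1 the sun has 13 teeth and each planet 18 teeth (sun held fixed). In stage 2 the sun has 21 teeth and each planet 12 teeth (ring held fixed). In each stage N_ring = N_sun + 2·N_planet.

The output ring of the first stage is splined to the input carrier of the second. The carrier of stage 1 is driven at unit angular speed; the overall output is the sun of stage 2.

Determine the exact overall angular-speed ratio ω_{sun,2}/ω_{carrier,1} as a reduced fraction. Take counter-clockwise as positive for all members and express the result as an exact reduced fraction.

1364/343

Stage 1: N_ring = 13 + 2·18 = 49
Stage 1: 13(ω_s−ω_c) = −49(ω_r−ω_c),  ω_s=0, ω_c=1
Stage 1: ω_r = 1 − (13/49)(0−1) = 62/49
  ⇒ ω_r¹/ω_c¹ = 62/49
Stage 2: N_ring = 21 + 2·12 = 45
Stage 2: 21(ω_s−ω_c) = −45(ω_r−ω_c),  ω_r=0, ω_c=1
Stage 2: ω_s = 1 − (45/21)(0−1) = 22/7
  ⇒ ω_s²/ω_c² = 22/7
Coupling ω_c² = ω_r¹ ⇒ overall = 62/49 × 22/7 = 1364/343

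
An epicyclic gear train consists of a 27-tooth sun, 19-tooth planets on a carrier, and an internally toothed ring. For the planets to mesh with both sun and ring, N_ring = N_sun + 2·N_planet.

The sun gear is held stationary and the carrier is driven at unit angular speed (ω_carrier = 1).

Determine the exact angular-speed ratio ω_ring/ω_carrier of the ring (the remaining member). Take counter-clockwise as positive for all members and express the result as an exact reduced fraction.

N_ring = 27 + 2·19 = 65
27(ω_s−ω_c) = −65(ω_r−ω_c),  ω_s=0, ω_c=1
ω_r = 1 − (27/65)(0−1) = 92/65
ω_r/ω_c = 92/65

92/65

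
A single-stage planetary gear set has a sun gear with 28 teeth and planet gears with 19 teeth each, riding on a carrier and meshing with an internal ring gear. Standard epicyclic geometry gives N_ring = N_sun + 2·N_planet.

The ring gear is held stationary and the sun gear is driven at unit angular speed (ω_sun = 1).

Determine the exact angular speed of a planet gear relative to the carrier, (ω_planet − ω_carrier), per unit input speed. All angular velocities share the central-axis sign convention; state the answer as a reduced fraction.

-924/893

N_ring = 28 + 2·19 = 66
28(ω_s−ω_c) = −66(ω_r−ω_c),  ω_r=0, ω_s=1
28(1−ω_c) = −66(0−ω_c)  ⇒  94ω_c = 28  ⇒  ω_c = 14/47
sun–planet: 28·(1−14/47) = −19·(ω_p−ω_c)  ⇒  ω_p−ω_c = −(28/19)·(33/47) = -924/893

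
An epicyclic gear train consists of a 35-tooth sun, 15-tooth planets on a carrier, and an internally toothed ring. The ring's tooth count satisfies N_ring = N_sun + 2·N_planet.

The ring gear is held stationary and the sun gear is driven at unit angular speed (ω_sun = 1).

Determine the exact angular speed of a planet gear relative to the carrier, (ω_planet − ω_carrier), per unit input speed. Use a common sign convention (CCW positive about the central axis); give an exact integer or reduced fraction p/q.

-91/60

N_ring = 35 + 2·15 = 65
35(ω_s−ω_c) = −65(ω_r−ω_c),  ω_r=0, ω_s=1
35(1−ω_c) = −65(0−ω_c)  ⇒  100ω_c = 35  ⇒  ω_c = 7/20
sun–planet: 35·(1−7/20) = −15·(ω_p−ω_c)  ⇒  ω_p−ω_c = −(35/15)·(13/20) = -91/60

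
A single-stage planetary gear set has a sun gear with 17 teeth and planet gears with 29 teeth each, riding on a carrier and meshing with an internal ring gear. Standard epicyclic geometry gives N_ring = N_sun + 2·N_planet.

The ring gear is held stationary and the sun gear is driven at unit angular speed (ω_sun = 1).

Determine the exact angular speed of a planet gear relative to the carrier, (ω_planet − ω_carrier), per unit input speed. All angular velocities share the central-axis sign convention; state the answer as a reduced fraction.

-1275/2668

N_ring = 17 + 2·29 = 75
17(ω_s−ω_c) = −75(ω_r−ω_c),  ω_r=0, ω_s=1
17(1−ω_c) = −75(0−ω_c)  ⇒  92ω_c = 17  ⇒  ω_c = 17/92
sun–planet: 17·(1−17/92) = −29·(ω_p−ω_c)  ⇒  ω_p−ω_c = −(17/29)·(75/92) = -1275/2668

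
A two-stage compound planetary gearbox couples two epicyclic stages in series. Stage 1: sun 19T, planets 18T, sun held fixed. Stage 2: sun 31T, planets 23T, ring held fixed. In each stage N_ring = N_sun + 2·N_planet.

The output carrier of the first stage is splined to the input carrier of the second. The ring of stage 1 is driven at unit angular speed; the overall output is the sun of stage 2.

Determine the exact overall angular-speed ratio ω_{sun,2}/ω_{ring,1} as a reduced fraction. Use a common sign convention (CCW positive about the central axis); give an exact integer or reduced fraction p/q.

Stage 1: N_ring = 19 + 2·18 = 55
Stage 1: 19(ω_s−ω_c) = −55(ω_r−ω_c),  ω_s=0, ω_r=1
Stage 1: 19(0−ω_c) = −55(1−ω_c)  ⇒  74ω_c = 55  ⇒  ω_c = 55/74
  ⇒ ω_c¹/ω_r¹ = 55/74
Stage 2: N_ring = 31 + 2·23 = 77
Stage 2: 31(ω_s−ω_c) = −77(ω_r−ω_c),  ω_r=0, ω_c=1
Stage 2: ω_s = 1 − (77/31)(0−1) = 108/31
  ⇒ ω_s²/ω_c² = 108/31
Coupling ω_c² = ω_c¹ ⇒ overall = 55/74 × 108/31 = 2970/1147

2970/1147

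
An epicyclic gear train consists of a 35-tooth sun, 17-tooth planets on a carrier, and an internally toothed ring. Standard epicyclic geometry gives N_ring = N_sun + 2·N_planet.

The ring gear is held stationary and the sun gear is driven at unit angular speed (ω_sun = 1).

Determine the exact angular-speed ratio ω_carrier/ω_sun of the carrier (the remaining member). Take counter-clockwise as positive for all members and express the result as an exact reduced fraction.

N_ring = 35 + 2·17 = 69
35(ω_s−ω_c) = −69(ω_r−ω_c),  ω_r=0, ω_s=1
35(1−ω_c) = −69(0−ω_c)  ⇒  104ω_c = 35  ⇒  ω_c = 35/104
ω_c/ω_s = 35/104

35/104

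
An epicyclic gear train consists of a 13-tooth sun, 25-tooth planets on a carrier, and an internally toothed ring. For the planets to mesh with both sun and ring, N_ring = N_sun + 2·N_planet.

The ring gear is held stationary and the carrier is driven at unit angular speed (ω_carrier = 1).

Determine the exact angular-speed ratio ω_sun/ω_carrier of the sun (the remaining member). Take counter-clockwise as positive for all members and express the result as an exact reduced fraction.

N_ring = 13 + 2·25 = 63
13(ω_s−ω_c) = −63(ω_r−ω_c),  ω_r=0, ω_c=1
ω_s = 1 − (63/13)(0−1) = 76/13
ω_s/ω_c = 76/13

76/13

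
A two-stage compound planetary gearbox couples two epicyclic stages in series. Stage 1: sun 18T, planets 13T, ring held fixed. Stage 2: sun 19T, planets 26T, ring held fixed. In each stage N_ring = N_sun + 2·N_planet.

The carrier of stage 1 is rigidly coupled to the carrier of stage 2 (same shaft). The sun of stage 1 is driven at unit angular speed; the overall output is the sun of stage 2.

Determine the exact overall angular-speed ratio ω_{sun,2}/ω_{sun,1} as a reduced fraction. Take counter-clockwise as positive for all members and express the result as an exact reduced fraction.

Stage 1: N_ring = 18 + 2·13 = 44
Stage 1: 18(ω_s−ω_c) = −44(ω_r−ω_c),  ω_r=0, ω_s=1
Stage 1: 18(1−ω_c) = −44(0−ω_c)  ⇒  62ω_c = 18  ⇒  ω_c = 9/31
  ⇒ ω_c¹/ω_s¹ = 9/31
Stage 2: N_ring = 19 + 2·26 = 71
Stage 2: 19(ω_s−ω_c) = −71(ω_r−ω_c),  ω_r=0, ω_c=1
Stage 2: ω_s = 1 − (71/19)(0−1) = 90/19
  ⇒ ω_s²/ω_c² = 90/19
Coupling ω_c² = ω_c¹ ⇒ overall = 9/31 × 90/19 = 810/589

810/589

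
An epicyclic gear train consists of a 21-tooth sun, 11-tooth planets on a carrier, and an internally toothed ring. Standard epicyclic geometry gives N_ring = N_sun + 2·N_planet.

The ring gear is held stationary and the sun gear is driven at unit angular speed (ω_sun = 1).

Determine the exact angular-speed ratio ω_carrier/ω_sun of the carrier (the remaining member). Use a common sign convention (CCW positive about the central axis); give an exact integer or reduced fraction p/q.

21/64

N_ring = 21 + 2·11 = 43
21(ω_s−ω_c) = −43(ω_r−ω_c),  ω_r=0, ω_s=1
21(1−ω_c) = −43(0−ω_c)  ⇒  64ω_c = 21  ⇒  ω_c = 21/64
ω_c/ω_s = 21/64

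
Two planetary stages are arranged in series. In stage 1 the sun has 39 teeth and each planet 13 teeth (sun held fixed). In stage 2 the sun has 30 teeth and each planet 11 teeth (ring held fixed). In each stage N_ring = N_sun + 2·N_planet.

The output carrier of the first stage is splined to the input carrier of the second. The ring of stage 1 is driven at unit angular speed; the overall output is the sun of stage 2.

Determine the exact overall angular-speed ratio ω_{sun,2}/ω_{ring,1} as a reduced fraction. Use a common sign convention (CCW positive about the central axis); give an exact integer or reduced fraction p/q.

41/24

Stage 1: N_ring = 39 + 2·13 = 65
Stage 1: 39(ω_s−ω_c) = −65(ω_r−ω_c),  ω_s=0, ω_r=1
Stage 1: 39(0−ω_c) = −65(1−ω_c)  ⇒  104ω_c = 65  ⇒  ω_c = 5/8
  ⇒ ω_c¹/ω_r¹ = 5/8
Stage 2: N_ring = 30 + 2·11 = 52
Stage 2: 30(ω_s−ω_c) = −52(ω_r−ω_c),  ω_r=0, ω_c=1
Stage 2: ω_s = 1 − (52/30)(0−1) = 41/15
  ⇒ ω_s²/ω_c² = 41/15
Coupling ω_c² = ω_c¹ ⇒ overall = 5/8 × 41/15 = 41/24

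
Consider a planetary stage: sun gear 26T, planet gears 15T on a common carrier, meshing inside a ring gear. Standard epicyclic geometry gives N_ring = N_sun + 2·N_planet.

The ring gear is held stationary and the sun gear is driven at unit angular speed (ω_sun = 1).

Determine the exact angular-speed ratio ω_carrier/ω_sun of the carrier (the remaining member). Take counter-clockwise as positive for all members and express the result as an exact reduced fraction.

N_ring = 26 + 2·15 = 56
26(ω_s−ω_c) = −56(ω_r−ω_c),  ω_r=0, ω_s=1
26(1−ω_c) = −56(0−ω_c)  ⇒  82ω_c = 26  ⇒  ω_c = 13/41
ω_c/ω_s = 13/41

13/41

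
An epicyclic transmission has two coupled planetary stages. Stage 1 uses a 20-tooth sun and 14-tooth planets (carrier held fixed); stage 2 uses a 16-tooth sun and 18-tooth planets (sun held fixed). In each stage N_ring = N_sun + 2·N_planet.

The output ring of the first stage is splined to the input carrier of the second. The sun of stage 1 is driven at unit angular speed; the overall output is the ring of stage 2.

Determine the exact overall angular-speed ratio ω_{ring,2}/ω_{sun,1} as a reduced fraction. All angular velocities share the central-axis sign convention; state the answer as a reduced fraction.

Stage 1: N_ring = 20 + 2·14 = 48
Stage 1: 20(ω_s−ω_c) = −48(ω_r−ω_c),  ω_c=0, ω_s=1
Stage 1: ω_r = 0 − (20/48)(1−0) = -5/12
  ⇒ ω_r¹/ω_s¹ = -5/12
Stage 2: N_ring = 16 + 2·18 = 52
Stage 2: 16(ω_s−ω_c) = −52(ω_r−ω_c),  ω_s=0, ω_c=1
Stage 2: ω_r = 1 − (16/52)(0−1) = 17/13
  ⇒ ω_r²/ω_c² = 17/13
Coupling ω_c² = ω_r¹ ⇒ overall = -5/12 × 17/13 = -85/156

-85/156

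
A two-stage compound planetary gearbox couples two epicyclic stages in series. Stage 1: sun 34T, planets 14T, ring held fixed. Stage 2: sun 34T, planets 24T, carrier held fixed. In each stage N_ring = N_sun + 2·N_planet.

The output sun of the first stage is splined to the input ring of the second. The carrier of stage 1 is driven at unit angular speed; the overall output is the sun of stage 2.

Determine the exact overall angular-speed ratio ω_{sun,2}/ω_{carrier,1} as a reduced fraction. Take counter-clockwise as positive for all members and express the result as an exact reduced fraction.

-1968/289

Stage 1: N_ring = 34 + 2·14 = 62
Stage 1: 34(ω_s−ω_c) = −62(ω_r−ω_c),  ω_r=0, ω_c=1
Stage 1: ω_s = 1 − (62/34)(0−1) = 48/17
  ⇒ ω_s¹/ω_c¹ = 48/17
Stage 2: N_ring = 34 + 2·24 = 82
Stage 2: 34(ω_s−ω_c) = −82(ω_r−ω_c),  ω_c=0, ω_r=1
Stage 2: ω_s = 0 − (82/34)(1−0) = -41/17
  ⇒ ω_s²/ω_r² = -41/17
Coupling ω_r² = ω_s¹ ⇒ overall = 48/17 × -41/17 = -1968/289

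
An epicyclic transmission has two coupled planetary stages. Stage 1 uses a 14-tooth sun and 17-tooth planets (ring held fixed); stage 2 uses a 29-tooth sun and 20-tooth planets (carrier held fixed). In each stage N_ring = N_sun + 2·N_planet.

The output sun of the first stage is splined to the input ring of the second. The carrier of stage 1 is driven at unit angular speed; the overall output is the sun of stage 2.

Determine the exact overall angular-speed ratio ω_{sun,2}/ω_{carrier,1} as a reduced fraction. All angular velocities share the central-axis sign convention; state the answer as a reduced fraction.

Stage 1: N_ring = 14 + 2·17 = 48
Stage 1: 14(ω_s−ω_c) = −48(ω_r−ω_c),  ω_r=0, ω_c=1
Stage 1: ω_s = 1 − (48/14)(0−1) = 31/7
  ⇒ ω_s¹/ω_c¹ = 31/7
Stage 2: N_ring = 29 + 2·20 = 69
Stage 2: 29(ω_s−ω_c) = −69(ω_r−ω_c),  ω_c=0, ω_r=1
Stage 2: ω_s = 0 − (69/29)(1−0) = -69/29
  ⇒ ω_s²/ω_r² = -69/29
Coupling ω_r² = ω_s¹ ⇒ overall = 31/7 × -69/29 = -2139/203

-2139/203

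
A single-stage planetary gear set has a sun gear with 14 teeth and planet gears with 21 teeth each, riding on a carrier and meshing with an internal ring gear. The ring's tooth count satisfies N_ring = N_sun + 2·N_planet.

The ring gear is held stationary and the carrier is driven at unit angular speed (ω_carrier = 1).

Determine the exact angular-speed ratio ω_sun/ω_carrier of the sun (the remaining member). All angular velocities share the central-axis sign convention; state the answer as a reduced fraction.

5

N_ring = 14 + 2·21 = 56
14(ω_s−ω_c) = −56(ω_r−ω_c),  ω_r=0, ω_c=1
ω_s = 1 − (56/14)(0−1) = 5
ω_s/ω_c = 5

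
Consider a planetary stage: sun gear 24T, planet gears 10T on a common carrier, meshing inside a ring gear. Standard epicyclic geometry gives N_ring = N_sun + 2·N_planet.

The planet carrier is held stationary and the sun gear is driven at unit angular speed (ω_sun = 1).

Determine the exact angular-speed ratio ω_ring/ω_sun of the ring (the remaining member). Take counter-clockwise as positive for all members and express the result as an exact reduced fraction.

N_ring = 24 + 2·10 = 44
24(ω_s−ω_c) = −44(ω_r−ω_c),  ω_c=0, ω_s=1
ω_r = 0 − (24/44)(1−0) = -6/11
ω_r/ω_s = -6/11

-6/11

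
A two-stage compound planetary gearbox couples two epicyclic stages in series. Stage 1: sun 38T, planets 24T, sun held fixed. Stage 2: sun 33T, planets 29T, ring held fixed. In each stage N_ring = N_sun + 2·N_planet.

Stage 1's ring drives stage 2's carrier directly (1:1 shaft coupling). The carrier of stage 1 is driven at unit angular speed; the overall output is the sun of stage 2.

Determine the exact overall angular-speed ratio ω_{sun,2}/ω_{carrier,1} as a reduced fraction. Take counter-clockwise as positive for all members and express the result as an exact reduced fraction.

Stage 1: N_ring = 38 + 2·24 = 86
Stage 1: 38(ω_s−ω_c) = −86(ω_r−ω_c),  ω_s=0, ω_c=1
Stage 1: ω_r = 1 − (38/86)(0−1) = 62/43
  ⇒ ω_r¹/ω_c¹ = 62/43
Stage 2: N_ring = 33 + 2·29 = 91
Stage 2: 33(ω_s−ω_c) = −91(ω_r−ω_c),  ω_r=0, ω_c=1
Stage 2: ω_s = 1 − (91/33)(0−1) = 124/33
  ⇒ ω_s²/ω_c² = 124/33
Coupling ω_c² = ω_r¹ ⇒ overall = 62/43 × 124/33 = 7688/1419

7688/1419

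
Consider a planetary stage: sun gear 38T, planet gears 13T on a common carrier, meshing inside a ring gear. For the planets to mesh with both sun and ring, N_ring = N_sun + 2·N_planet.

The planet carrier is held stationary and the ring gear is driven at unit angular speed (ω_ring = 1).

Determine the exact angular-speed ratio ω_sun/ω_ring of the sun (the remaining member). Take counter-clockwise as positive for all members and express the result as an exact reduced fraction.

N_ring = 38 + 2·13 = 64
38(ω_s−ω_c) = −64(ω_r−ω_c),  ω_c=0, ω_r=1
ω_s = 0 − (64/38)(1−0) = -32/19
ω_s/ω_r = -32/19

-32/19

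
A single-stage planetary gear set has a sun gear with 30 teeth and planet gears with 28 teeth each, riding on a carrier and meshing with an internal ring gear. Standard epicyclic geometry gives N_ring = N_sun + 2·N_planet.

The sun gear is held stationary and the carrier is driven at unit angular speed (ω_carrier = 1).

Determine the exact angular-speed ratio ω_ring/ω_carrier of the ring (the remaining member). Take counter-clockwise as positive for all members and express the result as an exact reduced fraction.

N_ring = 30 + 2·28 = 86
30(ω_s−ω_c) = −86(ω_r−ω_c),  ω_s=0, ω_c=1
ω_r = 1 − (30/86)(0−1) = 58/43
ω_r/ω_c = 58/43

58/43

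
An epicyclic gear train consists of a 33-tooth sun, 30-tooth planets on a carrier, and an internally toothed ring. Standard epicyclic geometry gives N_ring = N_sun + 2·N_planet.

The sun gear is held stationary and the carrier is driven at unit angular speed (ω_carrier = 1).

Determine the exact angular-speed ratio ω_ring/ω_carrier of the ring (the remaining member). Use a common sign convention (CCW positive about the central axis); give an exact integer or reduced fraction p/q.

N_ring = 33 + 2·30 = 93
33(ω_s−ω_c) = −93(ω_r−ω_c),  ω_s=0, ω_c=1
ω_r = 1 − (33/93)(0−1) = 42/31
ω_r/ω_c = 42/31

42/31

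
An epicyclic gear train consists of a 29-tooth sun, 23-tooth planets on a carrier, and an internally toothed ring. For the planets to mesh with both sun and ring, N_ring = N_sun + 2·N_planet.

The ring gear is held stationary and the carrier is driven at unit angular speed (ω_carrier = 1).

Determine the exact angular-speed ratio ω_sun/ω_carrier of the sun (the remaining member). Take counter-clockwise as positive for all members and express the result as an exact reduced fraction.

N_ring = 29 + 2·23 = 75
29(ω_s−ω_c) = −75(ω_r−ω_c),  ω_r=0, ω_c=1
ω_s = 1 − (75/29)(0−1) = 104/29
ω_s/ω_c = 104/29

104/29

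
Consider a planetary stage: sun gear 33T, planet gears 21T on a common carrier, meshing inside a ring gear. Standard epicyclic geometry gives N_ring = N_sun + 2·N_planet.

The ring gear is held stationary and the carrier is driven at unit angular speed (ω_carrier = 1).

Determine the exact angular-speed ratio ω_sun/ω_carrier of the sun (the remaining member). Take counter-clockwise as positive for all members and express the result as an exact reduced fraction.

36/11

N_ring = 33 + 2·21 = 75
33(ω_s−ω_c) = −75(ω_r−ω_c),  ω_r=0, ω_c=1
ω_s = 1 − (75/33)(0−1) = 36/11
ω_s/ω_c = 36/11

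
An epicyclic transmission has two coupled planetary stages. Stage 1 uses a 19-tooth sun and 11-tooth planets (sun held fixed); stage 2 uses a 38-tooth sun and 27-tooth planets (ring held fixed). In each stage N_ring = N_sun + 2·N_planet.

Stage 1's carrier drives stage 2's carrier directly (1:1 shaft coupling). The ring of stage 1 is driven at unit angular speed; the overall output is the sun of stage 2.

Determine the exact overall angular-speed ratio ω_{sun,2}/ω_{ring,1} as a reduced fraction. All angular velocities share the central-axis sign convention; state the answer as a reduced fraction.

Stage 1: N_ring = 19 + 2·11 = 41
Stage 1: 19(ω_s−ω_c) = −41(ω_r−ω_c),  ω_s=0, ω_r=1
Stage 1: 19(0−ω_c) = −41(1−ω_c)  ⇒  60ω_c = 41  ⇒  ω_c = 41/60
  ⇒ ω_c¹/ω_r¹ = 41/60
Stage 2: N_ring = 38 + 2·27 = 92
Stage 2: 38(ω_s−ω_c) = −92(ω_r−ω_c),  ω_r=0, ω_c=1
Stage 2: ω_s = 1 − (92/38)(0−1) = 65/19
  ⇒ ω_s²/ω_c² = 65/19
Coupling ω_c² = ω_c¹ ⇒ overall = 41/60 × 65/19 = 533/228

533/228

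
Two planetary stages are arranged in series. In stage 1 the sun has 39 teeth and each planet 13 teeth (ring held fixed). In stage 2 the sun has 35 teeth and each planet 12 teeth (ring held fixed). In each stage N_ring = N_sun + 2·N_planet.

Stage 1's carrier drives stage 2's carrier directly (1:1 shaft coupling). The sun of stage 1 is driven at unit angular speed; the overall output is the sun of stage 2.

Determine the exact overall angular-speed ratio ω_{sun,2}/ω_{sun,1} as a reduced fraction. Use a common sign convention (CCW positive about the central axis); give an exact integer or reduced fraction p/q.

Stage 1: N_ring = 39 + 2·13 = 65
Stage 1: 39(ω_s−ω_c) = −65(ω_r−ω_c),  ω_r=0, ω_s=1
Stage 1: 39(1−ω_c) = −65(0−ω_c)  ⇒  104ω_c = 39  ⇒  ω_c = 3/8
  ⇒ ω_c¹/ω_s¹ = 3/8
Stage 2: N_ring = 35 + 2·12 = 59
Stage 2: 35(ω_s−ω_c) = −59(ω_r−ω_c),  ω_r=0, ω_c=1
Stage 2: ω_s = 1 − (59/35)(0−1) = 94/35
  ⇒ ω_s²/ω_c² = 94/35
Coupling ω_c² = ω_c¹ ⇒ overall = 3/8 × 94/35 = 141/140

141/140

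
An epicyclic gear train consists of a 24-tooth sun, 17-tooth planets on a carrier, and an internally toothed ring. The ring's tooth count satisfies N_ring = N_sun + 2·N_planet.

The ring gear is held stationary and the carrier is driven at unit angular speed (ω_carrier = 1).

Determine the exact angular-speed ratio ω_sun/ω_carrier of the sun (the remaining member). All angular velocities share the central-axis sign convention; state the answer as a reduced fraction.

N_ring = 24 + 2·17 = 58
24(ω_s−ω_c) = −58(ω_r−ω_c),  ω_r=0, ω_c=1
ω_s = 1 − (58/24)(0−1) = 41/12
ω_s/ω_c = 41/12

41/12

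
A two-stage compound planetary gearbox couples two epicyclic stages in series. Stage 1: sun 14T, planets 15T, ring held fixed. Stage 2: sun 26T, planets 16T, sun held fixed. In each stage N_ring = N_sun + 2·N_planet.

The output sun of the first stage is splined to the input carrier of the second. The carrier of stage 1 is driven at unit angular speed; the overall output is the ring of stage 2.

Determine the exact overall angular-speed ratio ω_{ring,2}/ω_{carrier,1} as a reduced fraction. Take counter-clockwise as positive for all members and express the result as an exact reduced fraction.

Stage 1: N_ring = 14 + 2·15 = 44
Stage 1: 14(ω_s−ω_c) = −44(ω_r−ω_c),  ω_r=0, ω_c=1
Stage 1: ω_s = 1 − (44/14)(0−1) = 29/7
  ⇒ ω_s¹/ω_c¹ = 29/7
Stage 2: N_ring = 26 + 2·16 = 58
Stage 2: 26(ω_s−ω_c) = −58(ω_r−ω_c),  ω_s=0, ω_c=1
Stage 2: ω_r = 1 − (26/58)(0−1) = 42/29
  ⇒ ω_r²/ω_c² = 42/29
Coupling ω_c² = ω_s¹ ⇒ overall = 29/7 × 42/29 = 6

6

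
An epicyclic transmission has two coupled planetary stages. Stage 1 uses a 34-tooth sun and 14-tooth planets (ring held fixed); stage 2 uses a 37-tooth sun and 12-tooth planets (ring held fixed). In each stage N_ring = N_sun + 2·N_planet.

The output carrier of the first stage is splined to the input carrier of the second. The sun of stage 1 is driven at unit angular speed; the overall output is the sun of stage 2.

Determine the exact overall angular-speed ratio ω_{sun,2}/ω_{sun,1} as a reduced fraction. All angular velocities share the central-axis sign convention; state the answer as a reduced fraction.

833/888

Stage 1: N_ring = 34 + 2·14 = 62
Stage 1: 34(ω_s−ω_c) = −62(ω_r−ω_c),  ω_r=0, ω_s=1
Stage 1: 34(1−ω_c) = −62(0−ω_c)  ⇒  96ω_c = 34  ⇒  ω_c = 17/48
  ⇒ ω_c¹/ω_s¹ = 17/48
Stage 2: N_ring = 37 + 2·12 = 61
Stage 2: 37(ω_s−ω_c) = −61(ω_r−ω_c),  ω_r=0, ω_c=1
Stage 2: ω_s = 1 − (61/37)(0−1) = 98/37
  ⇒ ω_s²/ω_c² = 98/37
Coupling ω_c² = ω_c¹ ⇒ overall = 17/48 × 98/37 = 833/888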